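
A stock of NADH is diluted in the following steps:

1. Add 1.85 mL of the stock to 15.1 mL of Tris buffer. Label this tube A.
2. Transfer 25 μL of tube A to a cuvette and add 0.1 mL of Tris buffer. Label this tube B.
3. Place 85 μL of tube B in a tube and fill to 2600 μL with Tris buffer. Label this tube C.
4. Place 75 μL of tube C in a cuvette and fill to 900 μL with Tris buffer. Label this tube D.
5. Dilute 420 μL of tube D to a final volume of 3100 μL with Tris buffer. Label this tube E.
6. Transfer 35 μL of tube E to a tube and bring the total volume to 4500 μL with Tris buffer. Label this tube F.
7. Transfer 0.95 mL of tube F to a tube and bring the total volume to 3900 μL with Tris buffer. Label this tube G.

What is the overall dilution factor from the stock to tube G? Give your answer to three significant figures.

6.55 × 10^7

Step 1: 1.85 mL + 15.1 mL = 16.95 mL total → factor 16.95/1.85 = 9.1622
Step 2: 25 μL + 0.1 mL = 125 μL total → factor 125/25 = 5
Step 3: 85 μL brought to 2600 μL → factor 2600/85 = 30.588
Step 4: 75 μL brought to 900 μL → factor 900/75 = 12
Step 5: 420 μL brought to 3100 μL → factor 3100/420 = 7.381
Step 6: 35 μL brought to 4500 μL → factor 4500/35 = 128.57
Step 7: 0.95 mL brought to 3900 μL → factor 3.9/0.95 = 4.1053
Overall dilution factor = 9.1622 × 5 × 30.588 × 12 × 7.381 × 128.57 × 4.1053 = 6.5509 × 10^7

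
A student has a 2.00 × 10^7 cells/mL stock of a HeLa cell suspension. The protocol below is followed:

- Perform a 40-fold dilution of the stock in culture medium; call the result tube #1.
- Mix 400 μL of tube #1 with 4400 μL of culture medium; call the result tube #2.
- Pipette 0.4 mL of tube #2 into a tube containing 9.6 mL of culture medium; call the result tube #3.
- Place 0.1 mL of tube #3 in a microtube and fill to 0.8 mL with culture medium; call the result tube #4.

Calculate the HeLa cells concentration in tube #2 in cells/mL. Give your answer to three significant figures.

Step 1: 40-fold → factor 40
Step 2: 400 μL + 4400 μL = 4800 μL total → factor 4800/400 = 12
Dilution factor through tube #2 = 40 × 12 = 480
[tube #2] = 2.00 × 10^7 cells/mL / 480 = 4.17 × 10^4 cells/mL

4.17 × 10^4 cells/mL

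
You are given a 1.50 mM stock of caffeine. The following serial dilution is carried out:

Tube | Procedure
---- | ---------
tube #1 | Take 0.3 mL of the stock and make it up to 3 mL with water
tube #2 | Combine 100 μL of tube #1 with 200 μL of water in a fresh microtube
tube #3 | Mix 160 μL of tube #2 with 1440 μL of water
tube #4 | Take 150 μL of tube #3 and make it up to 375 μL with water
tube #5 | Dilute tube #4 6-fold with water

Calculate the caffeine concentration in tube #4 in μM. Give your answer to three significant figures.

Step 1: 0.3 mL brought to 3 mL → factor 3/0.3 = 10
Step 2: 100 μL + 200 μL = 300 μL total → factor 300/100 = 3
Step 3: 160 μL + 1440 μL = 1600 μL total → factor 1600/160 = 10
Step 4: 150 μL brought to 375 μL → factor 375/150 = 2.5
Dilution factor through tube #4 = 10 × 3 × 10 × 2.5 = 750
[tube #4] = 1.50 mM / 750 = 0.002000 mM = 2.00 μM

2.00 μM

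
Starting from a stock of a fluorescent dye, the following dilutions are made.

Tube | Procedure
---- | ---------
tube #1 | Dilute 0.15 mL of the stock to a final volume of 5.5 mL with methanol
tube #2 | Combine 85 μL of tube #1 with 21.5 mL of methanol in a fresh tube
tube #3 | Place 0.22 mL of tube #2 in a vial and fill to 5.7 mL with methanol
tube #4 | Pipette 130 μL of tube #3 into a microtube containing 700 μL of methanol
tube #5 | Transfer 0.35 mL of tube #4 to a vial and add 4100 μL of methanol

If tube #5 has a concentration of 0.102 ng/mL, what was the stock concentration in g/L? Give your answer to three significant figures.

2.00 g/L

Step 1: 0.15 mL brought to 5.5 mL → factor 5.5/0.15 = 36.667
Step 2: 85 μL + 21.5 mL = 21585 μL total → factor 21585/85 = 253.94
Step 3: 0.22 mL brought to 5.7 mL → factor 5.7/0.22 = 25.909
Step 4: 130 μL + 700 μL = 830 μL total → factor 830/130 = 6.3846
Step 5: 0.35 mL + 4100 μL = 4.45 mL total → factor 4.45/0.35 = 12.714
Overall dilution factor = 36.667 × 253.94 × 25.909 × 6.3846 × 12.714 = 1.9583 × 10^7
Stock = 0.102 ng/mL × 1.9583 × 10^7 = 1.997 × 10^6 ng/mL = 2.00 g/L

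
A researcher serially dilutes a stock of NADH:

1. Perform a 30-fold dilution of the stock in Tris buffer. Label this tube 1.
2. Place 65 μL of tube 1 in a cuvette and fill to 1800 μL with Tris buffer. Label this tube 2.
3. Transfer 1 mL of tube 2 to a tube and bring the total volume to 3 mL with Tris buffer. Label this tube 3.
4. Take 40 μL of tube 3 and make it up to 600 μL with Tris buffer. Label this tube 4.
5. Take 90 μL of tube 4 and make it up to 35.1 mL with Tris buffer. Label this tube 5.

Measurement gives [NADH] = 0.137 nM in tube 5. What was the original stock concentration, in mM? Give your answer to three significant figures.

Step 1: 30-fold → factor 30
Step 2: 65 μL brought to 1800 μL → factor 1800/65 = 27.692
Step 3: 1 mL brought to 3 mL → factor 3/1 = 3
Step 4: 40 μL brought to 600 μL → factor 600/40 = 15
Step 5: 90 μL brought to 35.1 mL → factor 35100/90 = 390
Overall dilution factor = 30 × 27.692 × 3 × 15 × 390 = 1.458 × 10^7
Stock = 0.137 nM × 1.458 × 10^7 = 1.997 × 10^6 nM = 2.00 mM

2.00 mM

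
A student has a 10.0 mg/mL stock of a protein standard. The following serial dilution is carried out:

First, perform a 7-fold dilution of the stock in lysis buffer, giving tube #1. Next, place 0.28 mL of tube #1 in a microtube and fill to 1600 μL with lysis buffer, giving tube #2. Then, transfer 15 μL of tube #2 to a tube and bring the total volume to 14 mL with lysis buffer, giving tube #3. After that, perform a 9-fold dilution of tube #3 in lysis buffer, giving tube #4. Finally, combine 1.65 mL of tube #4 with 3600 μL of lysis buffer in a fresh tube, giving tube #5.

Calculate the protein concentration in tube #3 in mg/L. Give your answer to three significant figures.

Step 1: 7-fold → factor 7
Step 2: 0.28 mL brought to 1600 μL → factor 1.6/0.28 = 5.7143
Step 3: 15 μL brought to 14 mL → factor 14000/15 = 933.33
Dilution factor through tube #3 = 7 × 5.7143 × 933.33 = 37333
[tube #3] = 10.0 mg/mL / 37333 = 0.0002679 mg/mL = 0.268 mg/L

0.268 mg/L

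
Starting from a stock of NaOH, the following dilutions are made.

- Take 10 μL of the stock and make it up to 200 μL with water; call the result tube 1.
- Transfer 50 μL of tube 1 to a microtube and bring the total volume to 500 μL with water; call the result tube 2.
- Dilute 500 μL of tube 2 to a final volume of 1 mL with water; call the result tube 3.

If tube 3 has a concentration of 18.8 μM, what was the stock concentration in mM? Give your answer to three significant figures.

7.52 mM

Step 1: 10 μL brought to 200 μL → factor 200/10 = 20
Step 2: 50 μL brought to 500 μL → factor 500/50 = 10
Step 3: 500 μL brought to 1 mL → factor 1000/500 = 2
Overall dilution factor = 20 × 10 × 2 = 400
Stock = 18.8 μM × 400 = 7520 μM = 7.52 mM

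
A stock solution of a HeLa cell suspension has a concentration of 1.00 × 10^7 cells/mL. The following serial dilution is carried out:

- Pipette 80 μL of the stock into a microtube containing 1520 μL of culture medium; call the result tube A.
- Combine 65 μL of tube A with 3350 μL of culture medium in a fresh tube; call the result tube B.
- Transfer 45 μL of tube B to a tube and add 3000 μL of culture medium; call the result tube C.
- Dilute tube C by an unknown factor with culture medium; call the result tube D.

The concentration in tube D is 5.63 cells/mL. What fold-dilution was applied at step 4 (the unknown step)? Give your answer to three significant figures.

25.0-fold

Step 1: 80 μL + 1520 μL = 1600 μL total → factor 1600/80 = 20
Step 2: 65 μL + 3350 μL = 3415 μL total → factor 3415/65 = 52.538
Step 3: 45 μL + 3000 μL = 3045 μL total → factor 3045/45 = 67.667
Step 4: unknown factor x
Product of known-step factors = 71102
Overall factor = 1.00 × 10^7 cells/mL / (5.63 cells/mL) = 1.7762 × 10^6
x = 1.7762 × 10^6 / 71102 = 25.0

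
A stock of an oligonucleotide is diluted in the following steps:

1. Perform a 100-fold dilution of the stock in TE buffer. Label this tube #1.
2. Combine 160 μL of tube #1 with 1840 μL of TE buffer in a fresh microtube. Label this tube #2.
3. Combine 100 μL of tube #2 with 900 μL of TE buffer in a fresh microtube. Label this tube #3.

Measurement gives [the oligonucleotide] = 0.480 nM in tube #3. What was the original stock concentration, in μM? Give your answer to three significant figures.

6.00 μM

Step 1: 100-fold → factor 100
Step 2: 160 μL + 1840 μL = 2000 μL total → factor 2000/160 = 12.5
Step 3: 100 μL + 900 μL = 1000 μL total → factor 1000/100 = 10
Overall dilution factor = 100 × 12.5 × 10 = 12500
Stock = 0.480 nM × 12500 = 6000 nM = 6.00 μM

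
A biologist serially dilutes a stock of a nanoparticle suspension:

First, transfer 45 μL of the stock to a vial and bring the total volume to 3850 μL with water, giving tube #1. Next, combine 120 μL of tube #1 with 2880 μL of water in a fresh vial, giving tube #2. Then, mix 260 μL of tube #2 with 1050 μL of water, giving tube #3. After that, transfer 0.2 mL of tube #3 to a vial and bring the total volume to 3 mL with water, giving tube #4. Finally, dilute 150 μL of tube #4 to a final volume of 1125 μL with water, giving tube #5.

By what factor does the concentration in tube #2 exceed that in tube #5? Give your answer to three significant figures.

Step 1: 45 μL brought to 3850 μL → factor 3850/45 = 85.556
Step 2: 120 μL + 2880 μL = 3000 μL total → factor 3000/120 = 25
Step 3: 260 μL + 1050 μL = 1310 μL total → factor 1310/260 = 5.0385
Step 4: 0.2 mL brought to 3 mL → factor 3/0.2 = 15
Step 5: 150 μL brought to 1125 μL → factor 1125/150 = 7.5
Dilution factor to tube #2 = 2138.9; to tube #5 = 1.2124 × 10^6
[tube #2]/[tube #5] = (factor to tube #5)/(factor to tube #2) = 1.2124 × 10^6/2138.9 = 567

567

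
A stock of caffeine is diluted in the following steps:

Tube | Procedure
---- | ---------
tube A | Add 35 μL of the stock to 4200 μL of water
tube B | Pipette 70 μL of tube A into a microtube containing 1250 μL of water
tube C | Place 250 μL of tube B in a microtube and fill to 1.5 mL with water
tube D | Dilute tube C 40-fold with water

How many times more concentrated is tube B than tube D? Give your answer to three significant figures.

240

Step 1: 35 μL + 4200 μL = 4235 μL total → factor 4235/35 = 121
Step 2: 70 μL + 1250 μL = 1320 μL total → factor 1320/70 = 18.857
Step 3: 250 μL brought to 1.5 mL → factor 1500/250 = 6
Step 4: 40-fold → factor 40
Dilution factor to tube B = 2281.7; to tube D = 5.4761 × 10^5
[tube B]/[tube D] = (factor to tube D)/(factor to tube B) = 5.4761 × 10^5/2281.7 = 240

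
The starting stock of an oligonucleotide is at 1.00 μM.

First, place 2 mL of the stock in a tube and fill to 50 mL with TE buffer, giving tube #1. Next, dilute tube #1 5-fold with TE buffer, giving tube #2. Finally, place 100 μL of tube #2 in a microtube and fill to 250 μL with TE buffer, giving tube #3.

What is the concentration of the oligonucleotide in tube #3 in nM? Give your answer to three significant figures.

Step 1: 2 mL brought to 50 mL → factor 50/2 = 25
Step 2: 5-fold → factor 5
Step 3: 100 μL brought to 250 μL → factor 250/100 = 2.5
Overall dilution factor = 25 × 5 × 2.5 = 312.5
Final = 1.00 μM / 312.5 = 0.003200 μM = 3.20 nM

3.20 nM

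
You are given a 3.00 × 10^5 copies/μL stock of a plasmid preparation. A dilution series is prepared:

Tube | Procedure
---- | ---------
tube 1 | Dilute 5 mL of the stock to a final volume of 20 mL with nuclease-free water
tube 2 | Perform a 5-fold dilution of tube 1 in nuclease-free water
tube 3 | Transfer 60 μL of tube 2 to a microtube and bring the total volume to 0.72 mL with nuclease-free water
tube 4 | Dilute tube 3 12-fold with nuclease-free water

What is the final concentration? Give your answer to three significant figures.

Step 1: 5 mL brought to 20 mL → factor 20/5 = 4
Step 2: 5-fold → factor 5
Step 3: 60 μL brought to 0.72 mL → factor 720/60 = 12
Step 4: 12-fold → factor 12
Overall dilution factor = 4 × 5 × 12 × 12 = 2880
Final = 3.00 × 10^5 copies/μL / 2880 = 104 copies/μL

104 copies/μL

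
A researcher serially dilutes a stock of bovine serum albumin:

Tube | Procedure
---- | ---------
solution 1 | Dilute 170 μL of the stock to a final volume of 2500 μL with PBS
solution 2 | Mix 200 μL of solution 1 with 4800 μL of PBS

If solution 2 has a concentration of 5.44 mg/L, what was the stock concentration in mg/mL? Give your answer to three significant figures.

Step 1: 170 μL brought to 2500 μL → factor 2500/170 = 14.706
Step 2: 200 μL + 4800 μL = 5000 μL total → factor 5000/200 = 25
Overall dilution factor = 14.706 × 25 = 367.65
Stock = 5.44 mg/L × 367.65 = 2000 mg/L = 2.00 mg/mL

2.00 mg/mL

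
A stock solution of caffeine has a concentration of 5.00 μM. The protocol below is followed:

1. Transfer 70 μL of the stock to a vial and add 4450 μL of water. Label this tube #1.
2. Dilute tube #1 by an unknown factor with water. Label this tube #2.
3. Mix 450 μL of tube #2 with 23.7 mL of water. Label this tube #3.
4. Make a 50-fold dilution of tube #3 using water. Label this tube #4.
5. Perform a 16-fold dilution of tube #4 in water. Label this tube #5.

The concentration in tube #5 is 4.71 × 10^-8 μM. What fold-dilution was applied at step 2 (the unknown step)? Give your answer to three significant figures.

Step 1: 70 μL + 4450 μL = 4520 μL total → factor 4520/70 = 64.571
Step 2: unknown factor x
Step 3: 450 μL + 23.7 mL = 24150 μL total → factor 24150/450 = 53.667
Step 4: 50-fold → factor 50
Step 5: 16-fold → factor 16
Product of known-step factors = 2.7723 × 10^6
Overall factor = 5.00 μM / (4.71 × 10^-8 μM) = 1.0616 × 10^8
x = 1.0616 × 10^8 / 2.7723 × 10^6 = 38.3

38.3-fold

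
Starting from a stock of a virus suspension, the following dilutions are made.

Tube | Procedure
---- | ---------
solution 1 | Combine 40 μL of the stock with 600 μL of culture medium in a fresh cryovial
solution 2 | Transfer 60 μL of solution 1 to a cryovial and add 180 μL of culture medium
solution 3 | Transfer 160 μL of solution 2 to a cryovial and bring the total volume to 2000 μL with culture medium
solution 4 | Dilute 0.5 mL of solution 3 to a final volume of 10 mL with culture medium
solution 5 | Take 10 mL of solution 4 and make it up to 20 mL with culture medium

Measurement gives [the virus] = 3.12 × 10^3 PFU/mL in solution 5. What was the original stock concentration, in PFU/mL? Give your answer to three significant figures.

9.98 × 10^7 PFU/mL

Step 1: 40 μL + 600 μL = 640 μL total → factor 640/40 = 16
Step 2: 60 μL + 180 μL = 240 μL total → factor 240/60 = 4
Step 3: 160 μL brought to 2000 μL → factor 2000/160 = 12.5
Step 4: 0.5 mL brought to 10 mL → factor 10/0.5 = 20
Step 5: 10 mL brought to 20 mL → factor 20/10 = 2
Overall dilution factor = 16 × 4 × 12.5 × 20 × 2 = 32000
Stock = 3.12 × 10^3 PFU/mL × 32000 = 9.98 × 10^7 PFU/mL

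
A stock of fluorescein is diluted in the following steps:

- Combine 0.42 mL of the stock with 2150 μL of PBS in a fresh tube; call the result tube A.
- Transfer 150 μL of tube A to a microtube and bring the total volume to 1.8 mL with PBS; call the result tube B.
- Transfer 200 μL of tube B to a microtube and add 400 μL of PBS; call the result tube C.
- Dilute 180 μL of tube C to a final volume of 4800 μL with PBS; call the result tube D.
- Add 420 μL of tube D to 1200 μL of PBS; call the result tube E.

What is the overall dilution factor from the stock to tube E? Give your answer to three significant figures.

2.27 × 10^4

Step 1: 0.42 mL + 2150 μL = 2.57 mL total → factor 2.57/0.42 = 6.119
Step 2: 150 μL brought to 1.8 mL → factor 1800/150 = 12
Step 3: 200 μL + 400 μL = 600 μL total → factor 600/200 = 3
Step 4: 180 μL brought to 4800 μL → factor 4800/180 = 26.667
Step 5: 420 μL + 1200 μL = 1620 μL total → factor 1620/420 = 3.8571
Overall dilution factor = 6.119 × 12 × 3 × 26.667 × 3.8571 = 22658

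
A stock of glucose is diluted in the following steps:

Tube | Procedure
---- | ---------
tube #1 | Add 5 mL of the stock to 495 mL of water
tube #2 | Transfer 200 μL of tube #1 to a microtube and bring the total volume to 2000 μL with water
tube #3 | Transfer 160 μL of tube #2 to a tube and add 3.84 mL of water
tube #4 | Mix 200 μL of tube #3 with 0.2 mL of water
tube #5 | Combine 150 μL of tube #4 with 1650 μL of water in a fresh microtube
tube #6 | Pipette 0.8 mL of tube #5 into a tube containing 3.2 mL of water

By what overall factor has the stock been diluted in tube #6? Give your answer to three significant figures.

Step 1: 5 mL + 495 mL = 500 mL total → factor 500/5 = 100
Step 2: 200 μL brought to 2000 μL → factor 2000/200 = 10
Step 3: 160 μL + 3.84 mL = 4000 μL total → factor 4000/160 = 25
Step 4: 200 μL + 0.2 mL = 400 μL total → factor 400/200 = 2
Step 5: 150 μL + 1650 μL = 1800 μL total → factor 1800/150 = 12
Step 6: 0.8 mL + 3.2 mL = 4 mL total → factor 4/0.8 = 5
Overall dilution factor = 100 × 10 × 25 × 2 × 12 × 5 = 3 × 10^6

3.00 × 10^6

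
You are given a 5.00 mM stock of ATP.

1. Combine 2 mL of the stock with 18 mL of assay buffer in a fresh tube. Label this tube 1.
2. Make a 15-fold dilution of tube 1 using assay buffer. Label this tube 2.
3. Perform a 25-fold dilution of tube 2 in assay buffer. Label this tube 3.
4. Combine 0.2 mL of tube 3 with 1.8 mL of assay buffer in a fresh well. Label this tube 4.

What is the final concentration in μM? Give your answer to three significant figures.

Step 1: 2 mL + 18 mL = 20 mL total → factor 20/2 = 10
Step 2: 15-fold → factor 15
Step 3: 25-fold → factor 25
Step 4: 0.2 mL + 1.8 mL = 2 mL total → factor 2/0.2 = 10
Overall dilution factor = 10 × 15 × 25 × 10 = 37500
Final = 5.00 mM / 37500 = 0.0001333 mM = 0.133 μM

0.133 μM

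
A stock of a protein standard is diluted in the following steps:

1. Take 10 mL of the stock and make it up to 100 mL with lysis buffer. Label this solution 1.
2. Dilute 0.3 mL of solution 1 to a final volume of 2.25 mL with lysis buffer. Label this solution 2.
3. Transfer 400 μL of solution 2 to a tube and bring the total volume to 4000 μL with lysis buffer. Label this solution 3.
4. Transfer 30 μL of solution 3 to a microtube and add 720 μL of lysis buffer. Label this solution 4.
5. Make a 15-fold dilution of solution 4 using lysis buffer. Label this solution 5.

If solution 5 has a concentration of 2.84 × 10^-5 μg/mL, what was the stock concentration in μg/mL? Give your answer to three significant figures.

Step 1: 10 mL brought to 100 mL → factor 100/10 = 10
Step 2: 0.3 mL brought to 2.25 mL → factor 2.25/0.3 = 7.5
Step 3: 400 μL brought to 4000 μL → factor 4000/400 = 10
Step 4: 30 μL + 720 μL = 750 μL total → factor 750/30 = 25
Step 5: 15-fold → factor 15
Overall dilution factor = 10 × 7.5 × 10 × 25 × 15 = 2.8125 × 10^5
Stock = 2.84 × 10^-5 μg/mL × 2.8125 × 10^5 = 7.99 μg/mL

7.99 μg/mL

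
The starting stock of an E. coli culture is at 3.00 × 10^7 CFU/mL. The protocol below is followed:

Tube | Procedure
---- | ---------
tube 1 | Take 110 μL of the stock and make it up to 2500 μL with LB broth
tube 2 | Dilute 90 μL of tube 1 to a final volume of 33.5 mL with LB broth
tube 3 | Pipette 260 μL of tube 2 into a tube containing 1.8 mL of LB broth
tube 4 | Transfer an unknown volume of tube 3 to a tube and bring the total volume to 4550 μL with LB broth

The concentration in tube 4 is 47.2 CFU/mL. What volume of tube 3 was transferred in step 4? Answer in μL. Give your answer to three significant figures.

480 μL

Step 1: 110 μL brought to 2500 μL → factor 2500/110 = 22.727
Step 2: 90 μL brought to 33.5 mL → factor 33500/90 = 372.22
Step 3: 260 μL + 1.8 mL = 2060 μL total → factor 2060/260 = 7.9231
Step 4: v brought to 4550 μL → factor = 4550 μL/v
Product of known-step factors = 67026
Overall factor = 3.00 × 10^7 CFU/mL / (47.2 CFU/mL) = 6.3559 × 10^5
Step-4 factor = 6.3559 × 10^5 / 67026 = 9.4828
v = 4550 μL / 9.4828 = 480 μL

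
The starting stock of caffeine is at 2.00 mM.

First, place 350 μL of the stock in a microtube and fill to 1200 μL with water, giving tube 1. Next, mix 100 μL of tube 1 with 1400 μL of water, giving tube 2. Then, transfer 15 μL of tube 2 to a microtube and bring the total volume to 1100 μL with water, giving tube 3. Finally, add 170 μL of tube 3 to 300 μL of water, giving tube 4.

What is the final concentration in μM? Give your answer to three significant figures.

0.192 μM

Step 1: 350 μL brought to 1200 μL → factor 1200/350 = 3.4286
Step 2: 100 μL + 1400 μL = 1500 μL total → factor 1500/100 = 15
Step 3: 15 μL brought to 1100 μL → factor 1100/15 = 73.333
Step 4: 170 μL + 300 μL = 470 μL total → factor 470/170 = 2.7647
Overall dilution factor = 3.4286 × 15 × 73.333 × 2.7647 = 10427
Final = 2.00 mM / 10427 = 0.0001918 mM = 0.192 μM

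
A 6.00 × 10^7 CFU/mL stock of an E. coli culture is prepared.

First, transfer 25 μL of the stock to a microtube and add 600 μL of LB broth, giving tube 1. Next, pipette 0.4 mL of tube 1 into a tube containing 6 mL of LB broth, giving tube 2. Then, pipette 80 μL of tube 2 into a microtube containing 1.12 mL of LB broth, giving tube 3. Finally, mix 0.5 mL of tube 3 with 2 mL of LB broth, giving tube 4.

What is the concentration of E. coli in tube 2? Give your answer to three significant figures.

Step 1: 25 μL + 600 μL = 625 μL total → factor 625/25 = 25
Step 2: 0.4 mL + 6 mL = 6.4 mL total → factor 6.4/0.4 = 16
Dilution factor through tube 2 = 25 × 16 = 400
[tube 2] = 6.00 × 10^7 CFU/mL / 400 = 1.50 × 10^5 CFU/mL

1.50 × 10^5 CFU/mL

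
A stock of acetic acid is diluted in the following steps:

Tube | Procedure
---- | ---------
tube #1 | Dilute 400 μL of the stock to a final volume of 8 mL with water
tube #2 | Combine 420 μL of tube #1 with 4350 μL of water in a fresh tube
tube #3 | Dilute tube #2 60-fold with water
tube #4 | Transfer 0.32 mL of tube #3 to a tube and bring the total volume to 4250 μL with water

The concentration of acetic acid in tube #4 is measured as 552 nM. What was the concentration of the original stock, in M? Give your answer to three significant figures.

Step 1: 400 μL brought to 8 mL → factor 8000/400 = 20
Step 2: 420 μL + 4350 μL = 4770 μL total → factor 4770/420 = 11.357
Step 3: 60-fold → factor 60
Step 4: 0.32 mL brought to 4250 μL → factor 4.25/0.32 = 13.281
Overall dilution factor = 20 × 11.357 × 60 × 13.281 = 1.81 × 10^5
Stock = 552 nM × 1.81 × 10^5 = 9.991 × 10^7 nM = 0.0999 M

0.0999 M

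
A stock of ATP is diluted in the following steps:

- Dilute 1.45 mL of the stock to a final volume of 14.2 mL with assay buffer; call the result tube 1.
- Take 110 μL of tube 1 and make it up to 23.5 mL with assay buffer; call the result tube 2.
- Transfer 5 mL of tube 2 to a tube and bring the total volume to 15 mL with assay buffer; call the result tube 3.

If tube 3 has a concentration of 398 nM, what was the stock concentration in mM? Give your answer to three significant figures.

Step 1: 1.45 mL brought to 14.2 mL → factor 14.2/1.45 = 9.7931
Step 2: 110 μL brought to 23.5 mL → factor 23500/110 = 213.64
Step 3: 5 mL brought to 15 mL → factor 15/5 = 3
Overall dilution factor = 9.7931 × 213.64 × 3 = 6276.5
Stock = 398 nM × 6276.5 = 2.498 × 10^6 nM = 2.50 mM

2.50 mM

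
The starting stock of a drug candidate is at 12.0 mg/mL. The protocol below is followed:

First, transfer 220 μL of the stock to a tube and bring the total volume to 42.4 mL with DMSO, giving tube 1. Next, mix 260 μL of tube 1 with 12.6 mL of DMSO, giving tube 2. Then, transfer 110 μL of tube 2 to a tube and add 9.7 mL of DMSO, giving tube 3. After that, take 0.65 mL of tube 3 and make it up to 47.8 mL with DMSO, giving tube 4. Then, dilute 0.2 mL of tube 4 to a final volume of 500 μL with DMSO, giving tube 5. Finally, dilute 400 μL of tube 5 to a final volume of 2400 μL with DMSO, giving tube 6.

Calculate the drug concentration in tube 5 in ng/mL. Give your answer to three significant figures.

Step 1: 220 μL brought to 42.4 mL → factor 42400/220 = 192.73
Step 2: 260 μL + 12.6 mL = 12860 μL total → factor 12860/260 = 49.462
Step 3: 110 μL + 9.7 mL = 9810 μL total → factor 9810/110 = 89.182
Step 4: 0.65 mL brought to 47.8 mL → factor 47.8/0.65 = 73.538
Step 5: 0.2 mL brought to 500 μL → factor 0.5/0.2 = 2.5
Dilution factor through tube 5 = 192.73 × 49.462 × 89.182 × 73.538 × 2.5 = 1.5629 × 10^8
[tube 5] = 12.0 mg/mL / 1.5629 × 10^8 = 7.678 × 10^-8 mg/mL = 0.0768 ng/mL

0.0768 ng/mL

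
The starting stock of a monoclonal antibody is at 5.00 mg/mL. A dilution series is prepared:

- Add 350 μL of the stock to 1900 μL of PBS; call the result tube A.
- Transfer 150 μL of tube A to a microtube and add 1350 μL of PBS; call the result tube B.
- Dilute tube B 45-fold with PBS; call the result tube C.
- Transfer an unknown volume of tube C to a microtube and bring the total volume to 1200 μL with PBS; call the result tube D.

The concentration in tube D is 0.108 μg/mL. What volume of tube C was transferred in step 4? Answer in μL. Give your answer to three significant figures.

Step 1: 350 μL + 1900 μL = 2250 μL total → factor 2250/350 = 6.4286
Step 2: 150 μL + 1350 μL = 1500 μL total → factor 1500/150 = 10
Step 3: 45-fold → factor 45
Step 4: v brought to 1200 μL → factor = 1200 μL/v
Product of known-step factors = 2892.9
Overall factor = 5.00 mg/mL / (0.108 μg/mL) = 46296
Step-4 factor = 46296 / 2892.9 = 16.004
v = 1200 μL / 16.004 = 75.0 μL

75.0 μL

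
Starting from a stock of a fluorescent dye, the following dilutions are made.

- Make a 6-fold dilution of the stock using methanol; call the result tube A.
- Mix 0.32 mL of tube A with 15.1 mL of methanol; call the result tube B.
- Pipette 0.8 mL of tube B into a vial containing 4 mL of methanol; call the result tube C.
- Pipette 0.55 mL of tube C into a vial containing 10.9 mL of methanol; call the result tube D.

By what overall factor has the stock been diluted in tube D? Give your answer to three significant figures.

Step 1: 6-fold → factor 6
Step 2: 0.32 mL + 15.1 mL = 15.42 mL total → factor 15.42/0.32 = 48.188
Step 3: 0.8 mL + 4 mL = 4.8 mL total → factor 4.8/0.8 = 6
Step 4: 0.55 mL + 10.9 mL = 11.45 mL total → factor 11.45/0.55 = 20.818
Overall dilution factor = 6 × 48.188 × 6 × 20.818 = 36114

3.61 × 10^4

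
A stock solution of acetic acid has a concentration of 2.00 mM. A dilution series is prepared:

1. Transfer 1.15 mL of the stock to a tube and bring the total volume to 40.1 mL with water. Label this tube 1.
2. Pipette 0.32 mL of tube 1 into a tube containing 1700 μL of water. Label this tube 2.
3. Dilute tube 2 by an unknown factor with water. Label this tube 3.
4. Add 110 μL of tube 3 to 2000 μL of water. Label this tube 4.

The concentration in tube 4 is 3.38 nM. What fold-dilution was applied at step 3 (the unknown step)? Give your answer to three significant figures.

Step 1: 1.15 mL brought to 40.1 mL → factor 40.1/1.15 = 34.87
Step 2: 0.32 mL + 1700 μL = 2.02 mL total → factor 2.02/0.32 = 6.3125
Step 3: unknown factor x
Step 4: 110 μL + 2000 μL = 2110 μL total → factor 2110/110 = 19.182
Product of known-step factors = 4222.2
Overall factor = 2.00 mM / (3.38 nM) = 5.9172 × 10^5
x = 5.9172 × 10^5 / 4222.2 = 140

140-fold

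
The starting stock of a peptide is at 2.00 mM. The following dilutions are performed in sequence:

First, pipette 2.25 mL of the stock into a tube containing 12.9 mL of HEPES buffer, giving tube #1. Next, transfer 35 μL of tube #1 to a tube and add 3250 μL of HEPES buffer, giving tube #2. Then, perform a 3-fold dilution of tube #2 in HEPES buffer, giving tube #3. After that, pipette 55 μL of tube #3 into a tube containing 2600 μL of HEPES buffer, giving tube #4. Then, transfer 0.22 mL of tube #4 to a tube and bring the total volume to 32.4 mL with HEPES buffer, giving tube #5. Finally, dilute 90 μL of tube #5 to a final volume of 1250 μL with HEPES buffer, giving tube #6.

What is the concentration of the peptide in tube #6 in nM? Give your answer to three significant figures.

0.0107 nM

Step 1: 2.25 mL + 12.9 mL = 15.15 mL total → factor 15.15/2.25 = 6.7333
Step 2: 35 μL + 3250 μL = 3285 μL total → factor 3285/35 = 93.857
Step 3: 3-fold → factor 3
Step 4: 55 μL + 2600 μL = 2655 μL total → factor 2655/55 = 48.273
Step 5: 0.22 mL brought to 32.4 mL → factor 32.4/0.22 = 147.27
Step 6: 90 μL brought to 1250 μL → factor 1250/90 = 13.889
Overall dilution factor = 6.7333 × 93.857 × 3 × 48.273 × 147.27 × 13.889 = 1.872 × 10^8
Final = 2.00 mM / 1.872 × 10^8 = 1.068 × 10^-8 mM = 0.0107 nM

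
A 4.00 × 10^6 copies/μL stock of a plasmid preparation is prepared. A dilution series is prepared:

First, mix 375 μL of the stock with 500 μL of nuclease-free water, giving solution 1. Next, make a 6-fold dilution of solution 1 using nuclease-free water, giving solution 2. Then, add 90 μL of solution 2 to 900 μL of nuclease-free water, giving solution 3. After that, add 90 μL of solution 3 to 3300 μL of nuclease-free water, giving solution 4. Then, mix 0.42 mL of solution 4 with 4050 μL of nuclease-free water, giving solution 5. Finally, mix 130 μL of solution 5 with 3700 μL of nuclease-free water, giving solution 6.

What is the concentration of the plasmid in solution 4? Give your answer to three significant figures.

690 copies/μL

Step 1: 375 μL + 500 μL = 875 μL total → factor 875/375 = 2.3333
Step 2: 6-fold → factor 6
Step 3: 90 μL + 900 μL = 990 μL total → factor 990/90 = 11
Step 4: 90 μL + 3300 μL = 3390 μL total → factor 3390/90 = 37.667
Dilution factor through solution 4 = 2.3333 × 6 × 11 × 37.667 = 5800.7
[solution 4] = 4.00 × 10^6 copies/μL / 5800.7 = 690 copies/μL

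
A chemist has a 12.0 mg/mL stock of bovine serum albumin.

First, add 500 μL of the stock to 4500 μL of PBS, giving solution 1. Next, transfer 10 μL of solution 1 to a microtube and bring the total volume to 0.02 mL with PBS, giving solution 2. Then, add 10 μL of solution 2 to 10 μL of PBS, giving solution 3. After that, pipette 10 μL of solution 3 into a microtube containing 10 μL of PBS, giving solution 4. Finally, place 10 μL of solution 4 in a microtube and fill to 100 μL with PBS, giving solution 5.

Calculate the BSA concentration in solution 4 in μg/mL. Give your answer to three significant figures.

150 μg/mL

Step 1: 500 μL + 4500 μL = 5000 μL total → factor 5000/500 = 10
Step 2: 10 μL brought to 0.02 mL → factor 20/10 = 2
Step 3: 10 μL + 10 μL = 20 μL total → factor 20/10 = 2
Step 4: 10 μL + 10 μL = 20 μL total → factor 20/10 = 2
Dilution factor through solution 4 = 10 × 2 × 2 × 2 = 80
[solution 4] = 12.0 mg/mL / 80 = 0.1500 mg/mL = 150 μg/mL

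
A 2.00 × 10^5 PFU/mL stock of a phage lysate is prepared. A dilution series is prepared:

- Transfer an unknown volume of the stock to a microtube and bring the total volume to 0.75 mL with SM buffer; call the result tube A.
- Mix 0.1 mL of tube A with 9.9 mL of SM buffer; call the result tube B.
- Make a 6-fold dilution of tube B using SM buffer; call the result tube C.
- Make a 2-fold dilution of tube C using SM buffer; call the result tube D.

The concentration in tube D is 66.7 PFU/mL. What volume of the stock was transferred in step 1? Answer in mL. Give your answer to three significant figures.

0.300 mL

Step 1: v brought to 0.75 mL → factor = 0.75 mL/v
Step 2: 0.1 mL + 9.9 mL = 10 mL total → factor 10/0.1 = 100
Step 3: 6-fold → factor 6
Step 4: 2-fold → factor 2
Product of known-step factors = 1200
Overall factor = 2.00 × 10^5 PFU/mL / (66.7 PFU/mL) = 2998.5
Step-1 factor = 2998.5 / 1200 = 2.4988
v = 0.75 mL / 2.4988 = 0.300 mL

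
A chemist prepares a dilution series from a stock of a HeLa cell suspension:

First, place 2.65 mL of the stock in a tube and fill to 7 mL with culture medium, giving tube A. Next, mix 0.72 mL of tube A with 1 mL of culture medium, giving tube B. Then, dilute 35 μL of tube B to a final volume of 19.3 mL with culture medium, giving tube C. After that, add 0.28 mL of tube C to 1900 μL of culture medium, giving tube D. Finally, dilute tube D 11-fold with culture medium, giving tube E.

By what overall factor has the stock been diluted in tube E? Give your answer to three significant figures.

Step 1: 2.65 mL brought to 7 mL → factor 7/2.65 = 2.6415
Step 2: 0.72 mL + 1 mL = 1.72 mL total → factor 1.72/0.72 = 2.3889
Step 3: 35 μL brought to 19.3 mL → factor 19300/35 = 551.43
Step 4: 0.28 mL + 1900 μL = 2.18 mL total → factor 2.18/0.28 = 7.7857
Step 5: 11-fold → factor 11
Overall dilution factor = 2.6415 × 2.3889 × 551.43 × 7.7857 × 11 = 2.9801 × 10^5

2.98 × 10^5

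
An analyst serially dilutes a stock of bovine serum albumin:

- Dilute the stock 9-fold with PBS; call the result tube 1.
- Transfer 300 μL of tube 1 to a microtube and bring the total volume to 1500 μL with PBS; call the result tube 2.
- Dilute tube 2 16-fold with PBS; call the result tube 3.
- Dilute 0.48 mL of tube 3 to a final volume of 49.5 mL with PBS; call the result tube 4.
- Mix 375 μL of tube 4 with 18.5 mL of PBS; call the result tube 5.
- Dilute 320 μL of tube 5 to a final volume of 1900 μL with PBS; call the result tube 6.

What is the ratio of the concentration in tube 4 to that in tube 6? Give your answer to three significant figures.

299

Step 1: 9-fold → factor 9
Step 2: 300 μL brought to 1500 μL → factor 1500/300 = 5
Step 3: 16-fold → factor 16
Step 4: 0.48 mL brought to 49.5 mL → factor 49.5/0.48 = 103.12
Step 5: 375 μL + 18.5 mL = 18875 μL total → factor 18875/375 = 50.333
Step 6: 320 μL brought to 1900 μL → factor 1900/320 = 5.9375
Dilution factor to tube 4 = 74250; to tube 6 = 2.219 × 10^7
[tube 4]/[tube 6] = (factor to tube 6)/(factor to tube 4) = 2.219 × 10^7/74250 = 299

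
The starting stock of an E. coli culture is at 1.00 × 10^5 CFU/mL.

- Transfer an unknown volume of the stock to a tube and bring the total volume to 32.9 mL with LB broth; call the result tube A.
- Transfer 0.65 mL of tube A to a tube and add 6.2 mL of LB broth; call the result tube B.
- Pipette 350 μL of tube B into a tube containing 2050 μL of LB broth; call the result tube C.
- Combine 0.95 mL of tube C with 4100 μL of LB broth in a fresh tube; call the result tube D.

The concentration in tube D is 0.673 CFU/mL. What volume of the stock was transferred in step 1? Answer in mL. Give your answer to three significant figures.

Step 1: v brought to 32.9 mL → factor = 32.9 mL/v
Step 2: 0.65 mL + 6.2 mL = 6.85 mL total → factor 6.85/0.65 = 10.538
Step 3: 350 μL + 2050 μL = 2400 μL total → factor 2400/350 = 6.8571
Step 4: 0.95 mL + 4100 μL = 5.05 mL total → factor 5.05/0.95 = 5.3158
Product of known-step factors = 384.14
Overall factor = 1.00 × 10^5 CFU/mL / (0.673 CFU/mL) = 1.4859 × 10^5
Step-1 factor = 1.4859 × 10^5 / 384.14 = 386.81
v = 32.9 mL / 386.81 = 0.0851 mL

0.0851 mL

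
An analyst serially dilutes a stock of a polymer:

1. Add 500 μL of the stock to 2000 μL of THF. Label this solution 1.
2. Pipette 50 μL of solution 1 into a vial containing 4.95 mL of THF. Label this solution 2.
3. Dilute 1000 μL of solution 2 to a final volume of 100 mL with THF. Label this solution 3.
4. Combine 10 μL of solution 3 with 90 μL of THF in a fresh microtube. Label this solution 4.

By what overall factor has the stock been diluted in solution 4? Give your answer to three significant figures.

5.00 × 10^5

Step 1: 500 μL + 2000 μL = 2500 μL total → factor 2500/500 = 5
Step 2: 50 μL + 4.95 mL = 5000 μL total → factor 5000/50 = 100
Step 3: 1000 μL brought to 100 mL → factor 1 × 10^5/1000 = 100
Step 4: 10 μL + 90 μL = 100 μL total → factor 100/10 = 10
Overall dilution factor = 5 × 100 × 100 × 10 = 5 × 10^5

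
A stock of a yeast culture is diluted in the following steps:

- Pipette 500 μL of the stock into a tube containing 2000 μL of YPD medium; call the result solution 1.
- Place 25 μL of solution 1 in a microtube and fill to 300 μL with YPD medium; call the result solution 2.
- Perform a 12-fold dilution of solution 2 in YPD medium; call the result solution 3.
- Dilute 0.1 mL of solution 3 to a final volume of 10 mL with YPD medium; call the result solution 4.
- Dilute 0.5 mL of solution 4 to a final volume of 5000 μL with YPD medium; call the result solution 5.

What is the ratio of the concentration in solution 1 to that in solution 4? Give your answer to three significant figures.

1.44 × 10^4

Step 1: 500 μL + 2000 μL = 2500 μL total → factor 2500/500 = 5
Step 2: 25 μL brought to 300 μL → factor 300/25 = 12
Step 3: 12-fold → factor 12
Step 4: 0.1 mL brought to 10 mL → factor 10/0.1 = 100
Dilution factor to solution 1 = 5; to solution 4 = 72000
[solution 1]/[solution 4] = (factor to solution 4)/(factor to solution 1) = 72000/5 = 1.44 × 10^4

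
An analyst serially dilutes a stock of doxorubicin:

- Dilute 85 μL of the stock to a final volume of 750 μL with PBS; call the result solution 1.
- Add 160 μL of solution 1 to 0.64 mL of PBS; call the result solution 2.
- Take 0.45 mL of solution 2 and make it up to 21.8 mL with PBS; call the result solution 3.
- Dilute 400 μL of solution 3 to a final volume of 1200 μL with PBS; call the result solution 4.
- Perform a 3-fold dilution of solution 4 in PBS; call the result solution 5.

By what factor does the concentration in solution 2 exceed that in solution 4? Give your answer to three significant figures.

145

Step 1: 85 μL brought to 750 μL → factor 750/85 = 8.8235
Step 2: 160 μL + 0.64 mL = 800 μL total → factor 800/160 = 5
Step 3: 0.45 mL brought to 21.8 mL → factor 21.8/0.45 = 48.444
Step 4: 400 μL brought to 1200 μL → factor 1200/400 = 3
Dilution factor to solution 2 = 44.118; to solution 4 = 6411.8
[solution 2]/[solution 4] = (factor to solution 4)/(factor to solution 2) = 6411.8/44.118 = 145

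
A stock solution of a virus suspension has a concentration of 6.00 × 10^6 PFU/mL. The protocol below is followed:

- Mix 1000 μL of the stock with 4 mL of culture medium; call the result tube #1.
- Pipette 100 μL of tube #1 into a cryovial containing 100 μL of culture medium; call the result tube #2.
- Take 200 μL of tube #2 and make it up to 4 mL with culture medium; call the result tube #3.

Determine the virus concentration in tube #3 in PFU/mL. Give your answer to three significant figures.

3.00 × 10^4 PFU/mL

Step 1: 1000 μL + 4 mL = 5000 μL total → factor 5000/1000 = 5
Step 2: 100 μL + 100 μL = 200 μL total → factor 200/100 = 2
Step 3: 200 μL brought to 4 mL → factor 4000/200 = 20
Overall dilution factor = 5 × 2 × 20 = 200
Final = 6.00 × 10^6 PFU/mL / 200 = 3.00 × 10^4 PFU/mL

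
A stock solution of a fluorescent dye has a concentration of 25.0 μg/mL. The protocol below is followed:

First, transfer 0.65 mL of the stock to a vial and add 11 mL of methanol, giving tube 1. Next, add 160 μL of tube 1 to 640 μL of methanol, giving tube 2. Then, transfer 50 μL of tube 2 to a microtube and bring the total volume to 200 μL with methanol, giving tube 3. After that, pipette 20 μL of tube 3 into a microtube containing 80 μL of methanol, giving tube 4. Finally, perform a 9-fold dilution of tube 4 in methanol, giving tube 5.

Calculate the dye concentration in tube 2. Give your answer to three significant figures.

0.279 μg/mL

Step 1: 0.65 mL + 11 mL = 11.65 mL total → factor 11.65/0.65 = 17.923
Step 2: 160 μL + 640 μL = 800 μL total → factor 800/160 = 5
Dilution factor through tube 2 = 17.923 × 5 = 89.615
[tube 2] = 25.0 μg/mL / 89.615 = 0.279 μg/mL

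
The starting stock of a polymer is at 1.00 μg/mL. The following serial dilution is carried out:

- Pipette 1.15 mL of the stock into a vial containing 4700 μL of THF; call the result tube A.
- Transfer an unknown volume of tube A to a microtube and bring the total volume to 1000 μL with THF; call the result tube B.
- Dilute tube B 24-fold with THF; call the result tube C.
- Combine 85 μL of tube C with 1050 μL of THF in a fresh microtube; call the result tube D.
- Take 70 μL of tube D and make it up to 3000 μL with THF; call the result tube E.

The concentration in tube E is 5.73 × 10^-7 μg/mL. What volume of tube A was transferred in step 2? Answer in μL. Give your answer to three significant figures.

Step 1: 1.15 mL + 4700 μL = 5.85 mL total → factor 5.85/1.15 = 5.087
Step 2: v brought to 1000 μL → factor = 1000 μL/v
Step 3: 24-fold → factor 24
Step 4: 85 μL + 1050 μL = 1135 μL total → factor 1135/85 = 13.353
Step 5: 70 μL brought to 3000 μL → factor 3000/70 = 42.857
Product of known-step factors = 69867
Overall factor = 1.00 μg/mL / (5.73 × 10^-7 μg/mL) = 1.7452 × 10^6
Step-2 factor = 1.7452 × 10^6 / 69867 = 24.979
v = 1000 μL / 24.979 = 40.0 μL

40.0 μL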